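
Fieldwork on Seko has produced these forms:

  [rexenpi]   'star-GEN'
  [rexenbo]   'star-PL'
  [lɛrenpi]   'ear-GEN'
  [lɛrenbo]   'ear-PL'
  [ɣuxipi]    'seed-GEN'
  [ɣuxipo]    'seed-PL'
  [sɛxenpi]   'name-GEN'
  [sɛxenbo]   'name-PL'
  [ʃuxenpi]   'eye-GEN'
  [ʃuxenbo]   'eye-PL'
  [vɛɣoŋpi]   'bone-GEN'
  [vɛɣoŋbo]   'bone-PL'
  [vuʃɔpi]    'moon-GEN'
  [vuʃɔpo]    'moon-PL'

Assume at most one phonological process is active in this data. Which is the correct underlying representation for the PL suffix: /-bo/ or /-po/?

/-bo/

The PL suffix surfaces as [-bo] and [-po], depending on the final segment of the stem.
The GEN suffix, which begins with [p], is invariant after every stem; so [p] is not altered by any rule here.
The PL suffix is therefore /-bo/ underlyingly, with post-vocalic devoicing: voiced stops become voiceless after a vowel.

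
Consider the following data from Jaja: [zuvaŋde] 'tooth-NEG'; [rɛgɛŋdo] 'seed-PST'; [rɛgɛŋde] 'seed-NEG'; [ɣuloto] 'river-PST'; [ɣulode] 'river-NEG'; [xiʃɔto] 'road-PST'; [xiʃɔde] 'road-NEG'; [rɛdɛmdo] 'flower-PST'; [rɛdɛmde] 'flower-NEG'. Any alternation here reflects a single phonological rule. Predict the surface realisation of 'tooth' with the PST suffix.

The PST suffix surfaces as [-do] and [-to], depending on the final segment of the stem.
The NEG suffix, which begins with [d], is invariant after every stem; so [d] is not altered by any rule here.
The PST suffix is therefore /-to/ underlyingly, with post-nasal voicing: voiceless stops become voiced after a nasal.
After 'tooth', which ends in a nasal, the suffix surfaces as [-do], giving [zuvaŋdo].

[zuvaŋdo]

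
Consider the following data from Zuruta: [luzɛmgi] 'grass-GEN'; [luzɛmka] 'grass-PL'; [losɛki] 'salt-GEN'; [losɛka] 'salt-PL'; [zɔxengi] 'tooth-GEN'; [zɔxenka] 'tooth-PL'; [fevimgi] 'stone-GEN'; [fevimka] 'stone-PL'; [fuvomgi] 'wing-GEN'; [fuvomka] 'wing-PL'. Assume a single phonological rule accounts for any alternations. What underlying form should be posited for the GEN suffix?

/-gi/

The GEN suffix surfaces as [-gi] and [-ki], depending on the final segment of the stem.
The PL suffix, which begins with [k], is invariant after every stem; so [k] is not altered by any rule here.
The GEN suffix is therefore /-gi/ underlyingly, with post-vocalic devoicing: voiced stops become voiceless after a vowel.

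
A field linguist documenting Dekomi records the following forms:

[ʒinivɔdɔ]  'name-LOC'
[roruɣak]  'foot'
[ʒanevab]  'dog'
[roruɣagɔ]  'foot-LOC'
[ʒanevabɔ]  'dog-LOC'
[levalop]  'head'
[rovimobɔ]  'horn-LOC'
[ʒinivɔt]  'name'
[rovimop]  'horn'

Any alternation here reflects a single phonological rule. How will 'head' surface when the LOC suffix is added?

'horn' shows [p] ~ [b] at the end of the stem ([rovimop] vs [rovimobɔ]).
But 'dog' keeps [b] in both environments ([ʒanevab], [ʒanevabɔ]), so there is no rule changing /b/ to [p] in isolation.
The underlying segment must be /p/; voiceless stops become voiced between vowels, yielding [b] there.
The one attested form of 'head', [levalop], shows underlying /levalop/. Applying the same rule between vowels gives [levalobɔ].

[levalobɔ]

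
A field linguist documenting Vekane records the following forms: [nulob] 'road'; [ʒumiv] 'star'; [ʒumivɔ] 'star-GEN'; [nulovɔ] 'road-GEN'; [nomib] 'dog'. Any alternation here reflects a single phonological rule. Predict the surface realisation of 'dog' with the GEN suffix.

'road' shows [v] ~ [b] at the end of the stem ([nulovɔ] vs [nulob]).
Compare 'star', with invariant [v] in [ʒumivɔ] and [ʒumiv]: an analysis with underlying /v/ and a rule producing [b] in isolation would wrongly predict alternation here too.
So /b/ is underlying, and a rule of intervocalic spirantization — voiced stops become fricatives between vowels — gives [v].
From [nomib] the stem 'dog' is /nomib/; between vowels this yields [nomivɔ].

[nomivɔ]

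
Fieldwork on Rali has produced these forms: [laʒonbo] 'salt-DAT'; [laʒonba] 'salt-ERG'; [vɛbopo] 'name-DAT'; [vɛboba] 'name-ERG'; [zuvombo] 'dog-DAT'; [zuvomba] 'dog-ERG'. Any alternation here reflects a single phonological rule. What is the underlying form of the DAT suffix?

/-po/

The DAT suffix surfaces as [-bo] and [-po], depending on the final segment of the stem.
By contrast the ERG suffix keeps its initial [b] throughout — that segment must be underlying.
The DAT suffix is therefore /-po/ underlyingly, with post-nasal voicing: voiceless stops become voiced after a nasal.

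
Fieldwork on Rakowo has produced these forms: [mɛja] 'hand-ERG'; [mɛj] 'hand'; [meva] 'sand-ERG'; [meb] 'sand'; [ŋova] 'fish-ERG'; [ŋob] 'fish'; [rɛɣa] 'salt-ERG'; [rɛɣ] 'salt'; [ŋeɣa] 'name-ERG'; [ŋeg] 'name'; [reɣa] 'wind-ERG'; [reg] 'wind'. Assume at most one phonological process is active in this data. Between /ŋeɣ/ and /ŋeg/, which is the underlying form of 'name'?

/ŋeg/

The root 'name' surfaces as [ŋeɣa] and [ŋeg], with a stem-final [ɣ] ~ [g] alternation.
The stem 'salt' ([rɛɣa], [rɛɣ]) shows [ɣ] unchanged in both environments, so [ɣ] cannot be basic with [g] derived in isolation.
Therefore /g/ is basic and [ɣ] is derived by intervocalic spirantization (voiced stops become fricatives between vowels).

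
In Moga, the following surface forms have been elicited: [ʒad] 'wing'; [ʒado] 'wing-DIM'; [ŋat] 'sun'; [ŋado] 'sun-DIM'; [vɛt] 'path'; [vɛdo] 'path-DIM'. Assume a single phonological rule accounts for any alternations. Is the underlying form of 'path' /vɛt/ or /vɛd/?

/vɛt/

The stem for 'path' ends in [t] in [vɛt] but [d] in [vɛdo].
Compare 'wing', with invariant [d] in [ʒad] and [ʒado]: an analysis with underlying /d/ and a rule producing [t] in isolation would wrongly predict alternation here too.
The underlying segment must be /t/; voiceless stops become voiced between vowels, yielding [d] there.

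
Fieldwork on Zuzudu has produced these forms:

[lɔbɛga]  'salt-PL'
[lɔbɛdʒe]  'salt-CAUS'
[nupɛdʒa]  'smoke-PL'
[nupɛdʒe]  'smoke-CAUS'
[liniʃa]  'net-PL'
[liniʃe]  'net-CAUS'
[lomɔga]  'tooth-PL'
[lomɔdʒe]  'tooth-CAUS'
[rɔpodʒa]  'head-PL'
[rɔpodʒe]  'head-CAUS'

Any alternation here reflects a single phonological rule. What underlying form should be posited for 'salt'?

The root 'salt' surfaces as [lɔbɛga] and [lɔbɛdʒe], with a stem-final [g] ~ [dʒ] alternation.
Compare 'smoke', with invariant [dʒ] in [nupɛdʒa] and [nupɛdʒe]: an analysis with underlying /dʒ/ and a rule producing [g] before the PL suffix would wrongly predict alternation here too.
So /g/ is underlying, and a rule of palatalization before a front vowel — /g/ becomes palato-alveolar [dʒ] before a front vowel — gives [dʒ].
The underlying form of 'salt' is therefore /lɔbɛg/.

/lɔbɛg/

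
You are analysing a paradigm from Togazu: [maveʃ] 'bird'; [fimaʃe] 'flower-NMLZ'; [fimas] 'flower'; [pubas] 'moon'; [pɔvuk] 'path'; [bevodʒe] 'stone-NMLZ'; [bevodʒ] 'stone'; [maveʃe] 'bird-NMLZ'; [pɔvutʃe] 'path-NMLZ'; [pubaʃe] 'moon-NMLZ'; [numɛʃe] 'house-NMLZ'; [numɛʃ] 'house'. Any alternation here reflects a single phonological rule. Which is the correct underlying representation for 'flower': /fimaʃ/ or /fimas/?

The root 'flower' surfaces as [fimaʃe] and [fimas], with a stem-final [ʃ] ~ [s] alternation.
If /ʃ/ were underlying and a rule turned it into [s] in isolation, 'house' would also alternate; but it has [ʃ] in both [numɛʃe] and [numɛʃ].
The alternation reflects palatalization before a front vowel: /k/ and /s/ become palato-alveolar [tʃ] and [ʃ] before a front vowel. /s/ is underlying.

/fimas/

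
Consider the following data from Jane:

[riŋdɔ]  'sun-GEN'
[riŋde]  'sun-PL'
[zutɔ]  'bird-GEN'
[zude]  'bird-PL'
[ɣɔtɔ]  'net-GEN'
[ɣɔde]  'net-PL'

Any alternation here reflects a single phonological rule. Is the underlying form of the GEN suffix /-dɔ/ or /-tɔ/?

/-tɔ/

The GEN morpheme has two allomorphs, [-dɔ] and [-tɔ].
By contrast the PL suffix keeps its initial [d] throughout — that segment must be underlying.
The GEN suffix is therefore /-tɔ/ underlyingly, with post-nasal voicing: voiceless stops become voiced after a nasal.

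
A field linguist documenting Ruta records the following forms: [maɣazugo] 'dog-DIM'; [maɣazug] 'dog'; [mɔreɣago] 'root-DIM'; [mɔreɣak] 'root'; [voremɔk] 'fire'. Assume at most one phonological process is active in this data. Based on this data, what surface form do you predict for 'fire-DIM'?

The root 'root' surfaces as [mɔreɣago] and [mɔreɣak], with a stem-final [g] ~ [k] alternation.
Compare 'dog', with invariant [g] in [maɣazugo] and [maɣazug]: an analysis with underlying /g/ and a rule producing [k] in isolation would wrongly predict alternation here too.
The alternation reflects intervocalic voicing: voiceless stops become voiced between vowels. /k/ is underlying.
The one attested form of 'fire', [voremɔk], shows underlying /voremɔk/. Applying the same rule between vowels gives [voremɔgo].

[voremɔgo]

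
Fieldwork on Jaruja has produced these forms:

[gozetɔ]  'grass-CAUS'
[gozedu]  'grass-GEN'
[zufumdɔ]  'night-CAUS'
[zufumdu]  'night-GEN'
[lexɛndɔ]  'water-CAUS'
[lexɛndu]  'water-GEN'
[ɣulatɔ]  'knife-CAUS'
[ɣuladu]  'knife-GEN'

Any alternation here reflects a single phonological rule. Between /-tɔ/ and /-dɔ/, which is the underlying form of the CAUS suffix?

The CAUS suffix surfaces as [-dɔ] and [-tɔ], depending on the final segment of the stem.
The GEN suffix, which begins with [d], is invariant after every stem; so [d] is not altered by any rule here.
The CAUS suffix is therefore /-tɔ/ underlyingly, with post-nasal voicing: voiceless stops become voiced after a nasal.

/-tɔ/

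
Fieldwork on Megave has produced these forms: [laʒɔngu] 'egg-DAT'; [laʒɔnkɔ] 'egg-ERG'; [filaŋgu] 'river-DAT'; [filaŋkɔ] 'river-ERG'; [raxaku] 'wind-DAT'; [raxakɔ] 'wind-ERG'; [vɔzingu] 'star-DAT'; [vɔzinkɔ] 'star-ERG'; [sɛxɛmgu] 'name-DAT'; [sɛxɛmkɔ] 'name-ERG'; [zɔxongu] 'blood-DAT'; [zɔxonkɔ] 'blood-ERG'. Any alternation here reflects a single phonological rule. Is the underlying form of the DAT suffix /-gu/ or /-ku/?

The DAT morpheme has two allomorphs, [-gu] and [-ku].
By contrast the ERG suffix keeps its initial [k] throughout — that segment must be underlying.
The DAT suffix is therefore /-gu/ underlyingly, with post-vocalic devoicing: voiced stops become voiceless after a vowel.

/-gu/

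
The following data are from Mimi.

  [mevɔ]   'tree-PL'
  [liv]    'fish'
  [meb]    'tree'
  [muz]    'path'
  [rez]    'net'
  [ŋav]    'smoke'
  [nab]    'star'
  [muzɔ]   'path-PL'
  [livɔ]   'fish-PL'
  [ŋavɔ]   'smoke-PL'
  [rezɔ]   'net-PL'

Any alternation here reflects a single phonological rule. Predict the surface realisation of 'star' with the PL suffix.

'tree' shows [v] ~ [b] at the end of the stem ([mevɔ] vs [meb]).
Compare 'smoke', with invariant [v] in [ŋavɔ] and [ŋav]: an analysis with underlying /v/ and a rule producing [b] in isolation would wrongly predict alternation here too.
So /b/ is underlying, and a rule of intervocalic spirantization — voiced stops become fricatives between vowels — gives [v].
The one attested form of 'star', [nab], shows underlying /nab/. Applying the same rule between vowels gives [navɔ].

[navɔ]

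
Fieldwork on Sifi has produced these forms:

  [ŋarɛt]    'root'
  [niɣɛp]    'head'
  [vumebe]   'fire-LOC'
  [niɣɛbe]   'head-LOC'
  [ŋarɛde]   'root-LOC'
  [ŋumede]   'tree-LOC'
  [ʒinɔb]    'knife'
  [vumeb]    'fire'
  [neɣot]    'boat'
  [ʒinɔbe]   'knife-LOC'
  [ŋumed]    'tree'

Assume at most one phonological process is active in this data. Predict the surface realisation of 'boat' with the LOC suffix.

The stem for 'root' ends in [d] in [ŋarɛde] but [t] in [ŋarɛt].
But 'tree' keeps [d] in both environments ([ŋumede], [ŋumed]), so there is no rule changing /d/ to [t] in isolation.
So /t/ is underlying, and a rule of intervocalic voicing — voiceless stops become voiced between vowels — gives [d].
From [neɣot] the stem 'boat' is /neɣot/; between vowels this yields [neɣode].

[neɣode]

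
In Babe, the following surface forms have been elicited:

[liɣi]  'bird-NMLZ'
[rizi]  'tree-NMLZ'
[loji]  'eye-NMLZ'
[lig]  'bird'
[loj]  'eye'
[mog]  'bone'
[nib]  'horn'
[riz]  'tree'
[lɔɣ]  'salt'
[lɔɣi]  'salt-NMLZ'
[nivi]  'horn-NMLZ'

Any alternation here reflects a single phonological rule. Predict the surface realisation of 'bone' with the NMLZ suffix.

In [lig] and [liɣi] the final segment of 'bird' alternates: [g] ~ [ɣ].
The stem 'salt' ([lɔɣ], [lɔɣi]) shows [ɣ] unchanged in both environments, so [ɣ] cannot be basic with [g] derived in isolation.
The alternation reflects intervocalic spirantization: voiced stops become fricatives between vowels. /g/ is underlying.
From [mog] the stem 'bone' is /mog/; between vowels this yields [moɣi].

[moɣi]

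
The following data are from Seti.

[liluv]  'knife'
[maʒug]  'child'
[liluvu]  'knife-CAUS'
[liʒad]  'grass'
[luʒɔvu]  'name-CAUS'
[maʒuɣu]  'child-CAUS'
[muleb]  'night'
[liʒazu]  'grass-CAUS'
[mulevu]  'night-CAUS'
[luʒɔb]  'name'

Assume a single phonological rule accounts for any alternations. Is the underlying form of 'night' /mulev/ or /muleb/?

The stem for 'night' ends in [v] in [mulevu] but [b] in [muleb].
If /v/ were underlying and a rule turned it into [b] in isolation, 'knife' would also alternate; but it has [v] in both [liluvu] and [liluv].
Therefore /b/ is basic and [v] is derived by intervocalic spirantization (voiced stops become fricatives between vowels).

/muleb/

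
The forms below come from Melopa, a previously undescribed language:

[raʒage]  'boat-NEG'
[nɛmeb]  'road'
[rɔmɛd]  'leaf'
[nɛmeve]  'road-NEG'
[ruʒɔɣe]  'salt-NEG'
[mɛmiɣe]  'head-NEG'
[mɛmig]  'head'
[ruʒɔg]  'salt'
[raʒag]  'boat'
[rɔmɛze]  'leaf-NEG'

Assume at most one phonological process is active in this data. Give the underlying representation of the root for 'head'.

/mɛmiɣ/

The stem for 'head' ends in [ɣ] in [mɛmiɣe] but [g] in [mɛmig].
If /g/ were underlying and a rule turned it into [ɣ] before the NEG suffix, 'boat' would also alternate; but it has [g] in both [raʒage] and [raʒag].
Therefore /ɣ/ is basic and [g] is derived by word-final hardening (voiced fricatives become stops word-finally).
So 'head' = /mɛmiɣ/.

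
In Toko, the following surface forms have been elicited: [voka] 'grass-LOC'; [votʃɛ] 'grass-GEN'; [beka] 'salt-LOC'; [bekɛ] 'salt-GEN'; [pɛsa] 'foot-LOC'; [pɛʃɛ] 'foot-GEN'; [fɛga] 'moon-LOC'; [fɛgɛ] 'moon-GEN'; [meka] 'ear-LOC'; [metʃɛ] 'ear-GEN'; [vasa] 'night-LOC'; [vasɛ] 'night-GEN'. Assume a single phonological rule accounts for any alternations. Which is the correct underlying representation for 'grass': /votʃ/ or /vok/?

/votʃ/

The root 'grass' surfaces as [voka] and [votʃɛ], with a stem-final [k] ~ [tʃ] alternation.
Compare 'salt', with invariant [k] in [beka] and [bekɛ]: an analysis with underlying /k/ and a rule producing [tʃ] before the GEN suffix would wrongly predict alternation here too.
So /tʃ/ is underlying, and a rule of depalatalization — palato-alveolar /tʃ/ and /ʃ/ become [k] and [s] when no front vowel follows — gives [k].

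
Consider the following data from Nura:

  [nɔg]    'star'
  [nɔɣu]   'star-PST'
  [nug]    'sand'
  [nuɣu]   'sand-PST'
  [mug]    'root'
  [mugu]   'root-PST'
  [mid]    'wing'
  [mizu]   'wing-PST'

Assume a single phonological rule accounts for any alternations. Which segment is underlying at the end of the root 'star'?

In [nɔg] and [nɔɣu] the final segment of 'star' alternates: [g] ~ [ɣ].
If /g/ were underlying and a rule turned it into [ɣ] before the PST suffix, 'root' would also alternate; but it has [g] in both [mug] and [mugu].
The underlying segment must be /ɣ/; voiced fricatives become stops word-finally, yielding [g] there.

/ɣ/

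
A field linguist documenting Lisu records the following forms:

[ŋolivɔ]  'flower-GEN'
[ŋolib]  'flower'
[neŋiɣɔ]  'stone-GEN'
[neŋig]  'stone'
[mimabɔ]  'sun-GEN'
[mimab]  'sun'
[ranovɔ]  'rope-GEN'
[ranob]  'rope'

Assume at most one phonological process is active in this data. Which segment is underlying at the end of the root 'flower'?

The stem for 'flower' ends in [v] in [ŋolivɔ] but [b] in [ŋolib].
But 'sun' keeps [b] in both environments ([mimabɔ], [mimab]), so there is no rule changing /b/ to [v] before the GEN suffix.
The alternation reflects word-final hardening: voiced fricatives become stops word-finally. /v/ is underlying.

/v/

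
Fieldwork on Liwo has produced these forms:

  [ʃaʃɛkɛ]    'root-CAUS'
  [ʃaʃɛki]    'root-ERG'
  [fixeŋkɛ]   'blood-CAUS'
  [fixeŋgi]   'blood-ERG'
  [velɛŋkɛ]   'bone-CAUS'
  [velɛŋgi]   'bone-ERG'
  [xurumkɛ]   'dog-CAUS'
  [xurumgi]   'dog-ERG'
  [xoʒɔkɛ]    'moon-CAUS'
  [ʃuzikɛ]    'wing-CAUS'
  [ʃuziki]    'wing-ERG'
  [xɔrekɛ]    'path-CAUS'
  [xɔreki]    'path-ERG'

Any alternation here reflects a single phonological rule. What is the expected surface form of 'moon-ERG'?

[xoʒɔki]

The ERG suffix surfaces as [-gi] and [-ki], depending on the final segment of the stem.
The CAUS suffix, which begins with [k], is invariant after every stem; so [k] is not altered by any rule here.
The ERG suffix is therefore /-gi/ underlyingly, with post-vocalic devoicing: voiced stops become voiceless after a vowel.
After 'moon', which ends in a vowel, the suffix surfaces as [-ki], giving [xoʒɔki].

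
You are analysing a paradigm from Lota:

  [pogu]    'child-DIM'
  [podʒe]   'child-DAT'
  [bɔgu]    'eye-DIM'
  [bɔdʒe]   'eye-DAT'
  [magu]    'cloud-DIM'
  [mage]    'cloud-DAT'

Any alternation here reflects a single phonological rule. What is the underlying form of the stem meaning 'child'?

/podʒ/

In [pogu] and [podʒe] the final segment of 'child' alternates: [g] ~ [dʒ].
Compare 'cloud', with invariant [g] in [magu] and [mage]: an analysis with underlying /g/ and a rule producing [dʒ] before the DAT suffix would wrongly predict alternation here too.
Therefore /dʒ/ is basic and [g] is derived by depalatalization (palato-alveolar /dʒ/ becomes [g] when no front vowel follows).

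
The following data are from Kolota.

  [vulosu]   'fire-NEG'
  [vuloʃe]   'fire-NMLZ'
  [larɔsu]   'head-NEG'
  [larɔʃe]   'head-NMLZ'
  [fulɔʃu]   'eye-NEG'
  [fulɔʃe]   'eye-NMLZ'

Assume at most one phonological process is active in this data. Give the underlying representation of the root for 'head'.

The stem for 'head' ends in [s] in [larɔsu] but [ʃ] in [larɔʃe].
The stem 'eye' ([fulɔʃu], [fulɔʃe]) shows [ʃ] unchanged in both environments, so [ʃ] cannot be basic with [s] derived before the NEG suffix.
Therefore /s/ is basic and [ʃ] is derived by palatalization before a front vowel (/s/ becomes palato-alveolar [ʃ] before a front vowel).

/larɔs/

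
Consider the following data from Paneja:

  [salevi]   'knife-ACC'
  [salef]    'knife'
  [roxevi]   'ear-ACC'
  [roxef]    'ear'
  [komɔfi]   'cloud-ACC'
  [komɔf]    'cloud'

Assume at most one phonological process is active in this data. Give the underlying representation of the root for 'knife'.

In [salevi] and [salef] the final segment of 'knife' alternates: [v] ~ [f].
Compare 'cloud', with invariant [f] in [komɔfi] and [komɔf]: an analysis with underlying /f/ and a rule producing [v] before the ACC suffix would wrongly predict alternation here too.
Therefore /v/ is basic and [f] is derived by word-final obstruent devoicing (voiced obstruents become voiceless word-finally).

/salev/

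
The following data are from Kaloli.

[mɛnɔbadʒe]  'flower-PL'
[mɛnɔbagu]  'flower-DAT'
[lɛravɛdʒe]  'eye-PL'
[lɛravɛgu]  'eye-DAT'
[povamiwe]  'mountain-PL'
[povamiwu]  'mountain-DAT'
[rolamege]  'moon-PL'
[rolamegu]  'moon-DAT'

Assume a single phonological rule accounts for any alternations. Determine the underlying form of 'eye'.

In [lɛravɛdʒe] and [lɛravɛgu] the final segment of 'eye' alternates: [dʒ] ~ [g].
If /g/ were underlying and a rule turned it into [dʒ] before the PL suffix, 'moon' would also alternate; but it has [g] in both [rolamege] and [rolamegu].
The underlying segment must be /dʒ/; palato-alveolar /dʒ/ becomes [g] when no front vowel follows, yielding [g] there.
Hence 'eye' is /lɛravɛdʒ/ underlyingly.

/lɛravɛdʒ/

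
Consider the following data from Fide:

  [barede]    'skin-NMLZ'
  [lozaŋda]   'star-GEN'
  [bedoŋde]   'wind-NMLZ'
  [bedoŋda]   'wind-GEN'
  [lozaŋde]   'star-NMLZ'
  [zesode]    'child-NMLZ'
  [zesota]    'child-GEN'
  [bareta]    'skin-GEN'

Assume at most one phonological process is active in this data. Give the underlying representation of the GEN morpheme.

The GEN morpheme has two allomorphs, [-da] and [-ta].
By contrast the NMLZ suffix keeps its initial [d] throughout — that segment must be underlying.
So the underlying form is /-ta/, and voiceless stops become voiced after a nasal.

/-ta/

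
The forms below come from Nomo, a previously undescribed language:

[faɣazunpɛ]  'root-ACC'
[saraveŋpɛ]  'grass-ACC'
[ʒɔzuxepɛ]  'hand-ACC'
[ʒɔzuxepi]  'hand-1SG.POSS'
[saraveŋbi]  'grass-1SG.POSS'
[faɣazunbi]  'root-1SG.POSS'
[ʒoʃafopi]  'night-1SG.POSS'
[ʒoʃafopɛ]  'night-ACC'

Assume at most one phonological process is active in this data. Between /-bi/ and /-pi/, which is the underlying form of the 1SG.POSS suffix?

The 1SG.POSS suffix surfaces as [-bi] and [-pi], depending on the final segment of the stem.
By contrast the ACC suffix keeps its initial [p] throughout — that segment must be underlying.
So the underlying form is /-bi/, and voiced stops become voiceless after a vowel.

/-bi/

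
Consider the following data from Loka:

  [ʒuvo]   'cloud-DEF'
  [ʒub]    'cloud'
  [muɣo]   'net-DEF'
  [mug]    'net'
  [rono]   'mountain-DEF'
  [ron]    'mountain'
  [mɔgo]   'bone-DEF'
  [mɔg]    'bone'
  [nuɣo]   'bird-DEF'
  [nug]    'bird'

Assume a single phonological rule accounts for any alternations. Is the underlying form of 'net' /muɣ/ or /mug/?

/muɣ/

In [muɣo] and [mug] the final segment of 'net' alternates: [ɣ] ~ [g].
Compare 'bone', with invariant [g] in [mɔgo] and [mɔg]: an analysis with underlying /g/ and a rule producing [ɣ] before the DEF suffix would wrongly predict alternation here too.
The alternation reflects word-final hardening: voiced fricatives become stops word-finally. /ɣ/ is underlying.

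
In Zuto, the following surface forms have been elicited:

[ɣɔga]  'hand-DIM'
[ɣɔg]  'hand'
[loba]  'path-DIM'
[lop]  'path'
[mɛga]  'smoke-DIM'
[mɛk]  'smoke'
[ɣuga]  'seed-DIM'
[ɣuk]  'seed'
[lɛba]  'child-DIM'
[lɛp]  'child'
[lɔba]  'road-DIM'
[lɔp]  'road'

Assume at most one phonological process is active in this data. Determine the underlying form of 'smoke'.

/mɛk/

'smoke' shows [g] ~ [k] at the end of the stem ([mɛga] vs [mɛk]).
Compare 'hand', with invariant [g] in [ɣɔga] and [ɣɔg]: an analysis with underlying /g/ and a rule producing [k] in isolation would wrongly predict alternation here too.
Therefore /k/ is basic and [g] is derived by intervocalic voicing (voiceless stops become voiced between vowels).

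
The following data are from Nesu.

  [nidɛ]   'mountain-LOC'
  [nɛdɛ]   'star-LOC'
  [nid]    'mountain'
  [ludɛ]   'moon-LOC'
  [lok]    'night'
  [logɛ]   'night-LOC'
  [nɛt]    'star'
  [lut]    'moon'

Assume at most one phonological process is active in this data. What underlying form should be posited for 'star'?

/nɛt/

The root 'star' surfaces as [nɛdɛ] and [nɛt], with a stem-final [d] ~ [t] alternation.
But 'mountain' keeps [d] in both environments ([nidɛ], [nid]), so there is no rule changing /d/ to [t] in isolation.
So /t/ is underlying, and a rule of intervocalic voicing — voiceless stops become voiced between vowels — gives [d].
So 'star' = /nɛt/.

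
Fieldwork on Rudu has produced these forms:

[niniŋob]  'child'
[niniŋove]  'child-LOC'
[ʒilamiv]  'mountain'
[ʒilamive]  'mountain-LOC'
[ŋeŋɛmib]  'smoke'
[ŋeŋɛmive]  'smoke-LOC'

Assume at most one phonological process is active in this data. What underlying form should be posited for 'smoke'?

In [ŋeŋɛmib] and [ŋeŋɛmive] the final segment of 'smoke' alternates: [b] ~ [v].
Compare 'mountain', with invariant [v] in [ʒilamiv] and [ʒilamive]: an analysis with underlying /v/ and a rule producing [b] in isolation would wrongly predict alternation here too.
The alternation reflects intervocalic spirantization: voiced stops become fricatives between vowels. /b/ is underlying.
So 'smoke' = /ŋeŋɛmib/.

/ŋeŋɛmib/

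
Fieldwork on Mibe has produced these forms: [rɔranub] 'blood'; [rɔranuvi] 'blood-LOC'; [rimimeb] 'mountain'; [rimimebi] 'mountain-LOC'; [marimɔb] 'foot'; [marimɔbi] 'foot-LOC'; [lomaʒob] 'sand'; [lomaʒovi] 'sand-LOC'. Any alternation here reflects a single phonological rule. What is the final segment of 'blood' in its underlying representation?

The stem for 'blood' ends in [b] in [rɔranub] but [v] in [rɔranuvi].
But 'mountain' keeps [b] in both environments ([rimimeb], [rimimebi]), so there is no rule changing /b/ to [v] before the LOC suffix.
So /v/ is underlying, and a rule of word-final hardening — voiced fricatives become stops word-finally — gives [b].

/v/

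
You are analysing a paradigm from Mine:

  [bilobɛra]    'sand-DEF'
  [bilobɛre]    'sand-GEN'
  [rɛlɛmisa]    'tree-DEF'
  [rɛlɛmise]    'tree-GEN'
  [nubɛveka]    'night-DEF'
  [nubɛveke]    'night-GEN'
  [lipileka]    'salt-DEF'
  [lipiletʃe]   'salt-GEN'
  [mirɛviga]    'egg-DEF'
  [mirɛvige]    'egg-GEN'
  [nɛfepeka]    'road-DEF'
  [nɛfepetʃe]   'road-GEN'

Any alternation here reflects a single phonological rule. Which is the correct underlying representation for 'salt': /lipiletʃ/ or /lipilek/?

/lipiletʃ/

In [lipileka] and [lipiletʃe] the final segment of 'salt' alternates: [k] ~ [tʃ].
The stem 'night' ([nubɛveka], [nubɛveke]) shows [k] unchanged in both environments, so [k] cannot be basic with [tʃ] derived before the GEN suffix.
The underlying segment must be /tʃ/; palato-alveolar /tʃ/ becomes [k] when no front vowel follows, yielding [k] there.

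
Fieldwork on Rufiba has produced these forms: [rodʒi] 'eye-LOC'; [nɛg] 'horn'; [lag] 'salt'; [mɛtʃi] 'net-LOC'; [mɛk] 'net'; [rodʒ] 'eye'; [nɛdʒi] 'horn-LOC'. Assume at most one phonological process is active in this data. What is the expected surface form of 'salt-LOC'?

'horn' shows [g] ~ [dʒ] at the end of the stem ([nɛg] vs [nɛdʒi]).
The stem 'eye' ([rodʒ], [rodʒi]) shows [dʒ] unchanged in both environments, so [dʒ] cannot be basic with [g] derived in isolation.
Therefore /g/ is basic and [dʒ] is derived by palatalization before a front vowel (/k/ and /g/ become palato-alveolar [tʃ] and [dʒ] before a front vowel).
The one attested form of 'salt', [lag], shows underlying /lag/. Applying the same rule before a front vowel gives [ladʒi].

[ladʒi]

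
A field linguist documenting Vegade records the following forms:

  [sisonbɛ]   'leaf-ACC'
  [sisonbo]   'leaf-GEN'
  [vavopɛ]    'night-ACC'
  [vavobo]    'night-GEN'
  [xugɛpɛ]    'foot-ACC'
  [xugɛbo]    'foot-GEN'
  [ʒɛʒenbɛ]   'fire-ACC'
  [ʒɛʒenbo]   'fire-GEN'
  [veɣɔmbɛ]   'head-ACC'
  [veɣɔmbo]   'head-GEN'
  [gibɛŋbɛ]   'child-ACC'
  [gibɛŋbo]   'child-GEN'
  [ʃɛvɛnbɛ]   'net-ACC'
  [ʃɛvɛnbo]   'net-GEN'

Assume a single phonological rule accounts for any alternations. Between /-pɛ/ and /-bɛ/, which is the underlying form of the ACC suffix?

The ACC morpheme has two allomorphs, [-bɛ] and [-pɛ].
The GEN suffix, which begins with [b], is invariant after every stem; so [b] is not altered by any rule here.
The ACC suffix is therefore /-pɛ/ underlyingly, with post-nasal voicing: voiceless stops become voiced after a nasal.

/-pɛ/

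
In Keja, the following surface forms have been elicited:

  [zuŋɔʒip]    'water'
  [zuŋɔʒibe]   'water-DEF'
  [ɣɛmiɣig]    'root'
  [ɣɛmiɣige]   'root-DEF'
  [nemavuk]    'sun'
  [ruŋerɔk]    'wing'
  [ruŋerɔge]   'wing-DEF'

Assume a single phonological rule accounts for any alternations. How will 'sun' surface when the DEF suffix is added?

In [ruŋerɔk] and [ruŋerɔge] the final segment of 'wing' alternates: [k] ~ [g].
But 'root' keeps [g] in both environments ([ɣɛmiɣig], [ɣɛmiɣige]), so there is no rule changing /g/ to [k] in isolation.
Therefore /k/ is basic and [g] is derived by intervocalic voicing (voiceless stops become voiced between vowels).
The one attested form of 'sun', [nemavuk], shows underlying /nemavuk/. Applying the same rule between vowels gives [nemavuge].

[nemavuge]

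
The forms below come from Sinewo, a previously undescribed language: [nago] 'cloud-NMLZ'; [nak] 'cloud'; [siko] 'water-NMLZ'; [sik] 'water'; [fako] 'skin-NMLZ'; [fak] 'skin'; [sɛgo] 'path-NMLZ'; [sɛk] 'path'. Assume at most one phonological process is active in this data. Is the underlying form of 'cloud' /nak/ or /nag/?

In [nago] and [nak] the final segment of 'cloud' alternates: [g] ~ [k].
Compare 'water', with invariant [k] in [siko] and [sik]: an analysis with underlying /k/ and a rule producing [g] before the NMLZ suffix would wrongly predict alternation here too.
The underlying segment must be /g/; voiced obstruents become voiceless word-finally, yielding [k] there.

/nag/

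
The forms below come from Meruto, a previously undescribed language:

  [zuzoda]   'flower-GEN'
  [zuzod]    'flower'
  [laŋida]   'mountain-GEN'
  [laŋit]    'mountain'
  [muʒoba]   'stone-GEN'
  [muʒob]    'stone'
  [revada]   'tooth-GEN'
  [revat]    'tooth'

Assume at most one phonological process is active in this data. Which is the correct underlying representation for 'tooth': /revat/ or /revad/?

The stem for 'tooth' ends in [d] in [revada] but [t] in [revat].
But 'flower' keeps [d] in both environments ([zuzoda], [zuzod]), so there is no rule changing /d/ to [t] in isolation.
So /t/ is underlying, and a rule of intervocalic voicing — voiceless stops become voiced between vowels — gives [d].

/revat/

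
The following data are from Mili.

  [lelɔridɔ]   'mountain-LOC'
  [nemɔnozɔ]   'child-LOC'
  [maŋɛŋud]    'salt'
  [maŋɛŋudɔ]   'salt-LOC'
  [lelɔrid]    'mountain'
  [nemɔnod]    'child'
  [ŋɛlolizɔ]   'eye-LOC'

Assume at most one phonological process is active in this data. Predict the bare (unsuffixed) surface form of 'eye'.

'child' shows [d] ~ [z] at the end of the stem ([nemɔnod] vs [nemɔnozɔ]).
The stem 'mountain' ([lelɔrid], [lelɔridɔ]) shows [d] unchanged in both environments, so [d] cannot be basic with [z] derived before the LOC suffix.
The alternation reflects word-final hardening: voiced fricatives become stops word-finally. /z/ is underlying.
The one attested form of 'eye', [ŋɛlolizɔ], shows underlying /ŋɛloliz/. Applying the same rule word-finally gives [ŋɛlolid].

[ŋɛlolid]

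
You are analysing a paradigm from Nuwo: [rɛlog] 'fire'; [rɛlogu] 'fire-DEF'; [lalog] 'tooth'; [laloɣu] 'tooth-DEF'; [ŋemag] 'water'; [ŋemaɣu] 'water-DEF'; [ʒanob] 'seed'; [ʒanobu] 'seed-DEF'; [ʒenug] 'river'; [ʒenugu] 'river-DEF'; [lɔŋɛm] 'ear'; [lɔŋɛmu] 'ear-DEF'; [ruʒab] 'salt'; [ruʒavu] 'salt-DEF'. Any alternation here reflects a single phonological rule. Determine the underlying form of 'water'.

The stem for 'water' ends in [g] in [ŋemag] but [ɣ] in [ŋemaɣu].
If /g/ were underlying and a rule turned it into [ɣ] before the DEF suffix, 'fire' would also alternate; but it has [g] in both [rɛlog] and [rɛlogu].
The alternation reflects word-final hardening: voiced fricatives become stops word-finally. /ɣ/ is underlying.
Hence 'water' is /ŋemaɣ/ underlyingly.

/ŋemaɣ/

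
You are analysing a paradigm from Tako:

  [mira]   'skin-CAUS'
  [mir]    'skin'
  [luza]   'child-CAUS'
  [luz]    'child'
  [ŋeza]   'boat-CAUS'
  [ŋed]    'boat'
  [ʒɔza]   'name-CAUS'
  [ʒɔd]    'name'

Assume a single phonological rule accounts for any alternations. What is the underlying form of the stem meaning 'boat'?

/ŋed/

'boat' shows [z] ~ [d] at the end of the stem ([ŋeza] vs [ŋed]).
But 'child' keeps [z] in both environments ([luza], [luz]), so there is no rule changing /z/ to [d] in isolation.
Therefore /d/ is basic and [z] is derived by intervocalic spirantization (voiced stops become fricatives between vowels).
Hence 'boat' is /ŋed/ underlyingly.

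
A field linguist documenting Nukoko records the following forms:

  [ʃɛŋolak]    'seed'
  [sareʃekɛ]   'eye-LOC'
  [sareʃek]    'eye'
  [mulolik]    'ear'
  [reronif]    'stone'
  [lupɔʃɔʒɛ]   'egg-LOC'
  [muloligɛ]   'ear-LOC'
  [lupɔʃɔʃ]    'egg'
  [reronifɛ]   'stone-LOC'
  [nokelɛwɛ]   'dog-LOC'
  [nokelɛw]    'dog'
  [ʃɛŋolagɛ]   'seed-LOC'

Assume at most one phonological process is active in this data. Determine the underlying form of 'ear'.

The root 'ear' surfaces as [mulolik] and [muloligɛ], with a stem-final [k] ~ [g] alternation.
The stem 'eye' ([sareʃek], [sareʃekɛ]) shows [k] unchanged in both environments, so [k] cannot be basic with [g] derived before the LOC suffix.
The underlying segment must be /g/; voiced obstruents become voiceless word-finally, yielding [k] there.
Hence 'ear' is /mulolig/ underlyingly.

/mulolig/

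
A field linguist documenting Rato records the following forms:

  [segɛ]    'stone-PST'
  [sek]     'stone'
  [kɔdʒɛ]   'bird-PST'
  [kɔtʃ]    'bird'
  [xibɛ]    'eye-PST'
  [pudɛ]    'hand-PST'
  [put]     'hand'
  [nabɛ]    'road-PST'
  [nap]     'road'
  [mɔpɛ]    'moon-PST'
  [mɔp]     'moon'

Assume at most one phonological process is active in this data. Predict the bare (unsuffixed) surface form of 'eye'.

In [nabɛ] and [nap] the final segment of 'road' alternates: [b] ~ [p].
If /p/ were underlying and a rule turned it into [b] before the PST suffix, 'moon' would also alternate; but it has [p] in both [mɔpɛ] and [mɔp].
So /b/ is underlying, and a rule of word-final obstruent devoicing — voiced obstruents become voiceless word-finally — gives [p].
The one attested form of 'eye', [xibɛ], shows underlying /xib/. Applying the same rule word-finally gives [xip].

[xip]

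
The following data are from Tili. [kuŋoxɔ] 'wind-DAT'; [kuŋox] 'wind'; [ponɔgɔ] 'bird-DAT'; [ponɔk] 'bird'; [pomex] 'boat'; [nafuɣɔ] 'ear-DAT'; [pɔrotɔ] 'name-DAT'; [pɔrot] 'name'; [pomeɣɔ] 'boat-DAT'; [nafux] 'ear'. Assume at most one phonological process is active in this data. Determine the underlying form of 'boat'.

/pomeɣ/

In [pomex] and [pomeɣɔ] the final segment of 'boat' alternates: [x] ~ [ɣ].
The stem 'wind' ([kuŋox], [kuŋoxɔ]) shows [x] unchanged in both environments, so [x] cannot be basic with [ɣ] derived before the DAT suffix.
So /ɣ/ is underlying, and a rule of word-final obstruent devoicing — voiced obstruents become voiceless word-finally — gives [x].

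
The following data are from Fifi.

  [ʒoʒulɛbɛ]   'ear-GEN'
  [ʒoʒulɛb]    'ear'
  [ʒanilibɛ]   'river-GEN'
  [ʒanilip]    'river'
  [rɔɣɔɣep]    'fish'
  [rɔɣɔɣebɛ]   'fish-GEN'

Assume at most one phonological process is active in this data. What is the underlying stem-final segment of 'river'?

/p/

In [ʒanilibɛ] and [ʒanilip] the final segment of 'river' alternates: [b] ~ [p].
If /b/ were underlying and a rule turned it into [p] in isolation, 'ear' would also alternate; but it has [b] in both [ʒoʒulɛbɛ] and [ʒoʒulɛb].
The alternation reflects intervocalic voicing: voiceless stops become voiced between vowels. /p/ is underlying.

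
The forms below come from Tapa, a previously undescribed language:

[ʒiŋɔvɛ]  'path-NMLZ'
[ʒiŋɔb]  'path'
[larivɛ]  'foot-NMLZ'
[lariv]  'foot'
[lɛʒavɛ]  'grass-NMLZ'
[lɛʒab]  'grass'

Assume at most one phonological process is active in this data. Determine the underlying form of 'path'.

In [ʒiŋɔvɛ] and [ʒiŋɔb] the final segment of 'path' alternates: [v] ~ [b].
Compare 'foot', with invariant [v] in [larivɛ] and [lariv]: an analysis with underlying /v/ and a rule producing [b] in isolation would wrongly predict alternation here too.
So /b/ is underlying, and a rule of intervocalic spirantization — voiced stops become fricatives between vowels — gives [v].
Hence 'path' is /ʒiŋɔb/ underlyingly.

/ʒiŋɔb/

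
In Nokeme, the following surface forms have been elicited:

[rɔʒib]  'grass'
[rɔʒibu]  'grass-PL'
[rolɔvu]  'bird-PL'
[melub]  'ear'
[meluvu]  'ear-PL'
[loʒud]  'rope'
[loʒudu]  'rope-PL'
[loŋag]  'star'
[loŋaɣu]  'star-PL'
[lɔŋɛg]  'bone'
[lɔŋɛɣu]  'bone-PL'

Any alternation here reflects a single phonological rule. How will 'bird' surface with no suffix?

[rolɔb]

The stem for 'ear' ends in [b] in [melub] but [v] in [meluvu].
But 'grass' keeps [b] in both environments ([rɔʒib], [rɔʒibu]), so there is no rule changing /b/ to [v] before the PL suffix.
Therefore /v/ is basic and [b] is derived by word-final hardening (voiced fricatives become stops word-finally).
The one attested form of 'bird', [rolɔvu], shows underlying /rolɔv/. Applying the same rule word-finally gives [rolɔb].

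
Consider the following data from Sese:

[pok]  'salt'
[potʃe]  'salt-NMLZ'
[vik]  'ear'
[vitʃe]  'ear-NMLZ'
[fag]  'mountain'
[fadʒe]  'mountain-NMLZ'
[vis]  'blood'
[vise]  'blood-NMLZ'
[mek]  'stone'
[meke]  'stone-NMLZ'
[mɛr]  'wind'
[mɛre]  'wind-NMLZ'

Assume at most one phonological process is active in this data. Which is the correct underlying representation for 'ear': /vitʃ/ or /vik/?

In [vik] and [vitʃe] the final segment of 'ear' alternates: [k] ~ [tʃ].
The stem 'stone' ([mek], [meke]) shows [k] unchanged in both environments, so [k] cannot be basic with [tʃ] derived before the NMLZ suffix.
So /tʃ/ is underlying, and a rule of depalatalization — palato-alveolar /tʃ/ and /dʒ/ become [k] and [g] when no front vowel follows — gives [k].

/vitʃ/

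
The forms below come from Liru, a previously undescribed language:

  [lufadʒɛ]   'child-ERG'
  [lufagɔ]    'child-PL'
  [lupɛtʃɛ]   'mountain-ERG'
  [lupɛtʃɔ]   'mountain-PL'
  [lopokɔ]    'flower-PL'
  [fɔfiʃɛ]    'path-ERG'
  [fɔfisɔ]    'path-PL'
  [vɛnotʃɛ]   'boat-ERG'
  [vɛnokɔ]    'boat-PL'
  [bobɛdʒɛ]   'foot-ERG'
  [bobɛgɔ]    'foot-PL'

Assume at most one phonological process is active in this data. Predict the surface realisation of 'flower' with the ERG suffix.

The stem for 'boat' ends in [tʃ] in [vɛnotʃɛ] but [k] in [vɛnokɔ].
Compare 'mountain', with invariant [tʃ] in [lupɛtʃɛ] and [lupɛtʃɔ]: an analysis with underlying /tʃ/ and a rule producing [k] before the PL suffix would wrongly predict alternation here too.
The alternation reflects palatalization before a front vowel: /k/, /g/ and /s/ become palato-alveolar [tʃ], [dʒ] and [ʃ] before a front vowel. /k/ is underlying.
From [lopokɔ] the stem 'flower' is /lopok/; before a front vowel this yields [lopotʃɛ].

[lopotʃɛ]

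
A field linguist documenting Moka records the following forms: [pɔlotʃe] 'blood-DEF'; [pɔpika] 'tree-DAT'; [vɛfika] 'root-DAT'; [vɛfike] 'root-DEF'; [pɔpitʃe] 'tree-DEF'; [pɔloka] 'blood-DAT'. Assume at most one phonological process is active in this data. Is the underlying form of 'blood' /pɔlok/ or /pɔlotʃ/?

The stem for 'blood' ends in [k] in [pɔloka] but [tʃ] in [pɔlotʃe].
But 'root' keeps [k] in both environments ([vɛfika], [vɛfike]), so there is no rule changing /k/ to [tʃ] before the DEF suffix.
The alternation reflects depalatalization: palato-alveolar /tʃ/ becomes [k] when no front vowel follows. /tʃ/ is underlying.

/pɔlotʃ/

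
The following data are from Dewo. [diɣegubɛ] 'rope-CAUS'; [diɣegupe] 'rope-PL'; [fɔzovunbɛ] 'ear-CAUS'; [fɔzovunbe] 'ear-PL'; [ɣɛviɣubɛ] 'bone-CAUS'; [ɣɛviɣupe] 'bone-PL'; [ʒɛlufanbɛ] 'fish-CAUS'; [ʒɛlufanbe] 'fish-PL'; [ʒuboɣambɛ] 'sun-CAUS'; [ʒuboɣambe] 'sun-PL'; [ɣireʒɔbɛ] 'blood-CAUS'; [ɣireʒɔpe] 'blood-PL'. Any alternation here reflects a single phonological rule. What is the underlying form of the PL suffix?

The PL morpheme has two allomorphs, [-be] and [-pe].
By contrast the CAUS suffix keeps its initial [b] throughout — that segment must be underlying.
The PL suffix is therefore /-pe/ underlyingly, with post-nasal voicing: voiceless stops become voiced after a nasal.

/-pe/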